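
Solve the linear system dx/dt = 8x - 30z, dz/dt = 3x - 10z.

x(t) = C_1e^(-t)sin(3t) - 3C_1e^(-t)cos(3t) - 3C_2e^(-t)sin(3t) - C_2e^(-t)cos(3t), z(t) = -C_1e^(-t)cos(3t) - C_2e^(-t)sin(3t)

Coefficient matrix A = [[8, -30], [3, -10]].
Characteristic polynomial det(A - λI) = λ^2 + 2λ + 10 = 0.
Eigenvalues λ = -1 ± 3i (complex conjugate pair).
For λ=-1+3i: an eigenvector is (-3,-1) - i(1,0) = (-3 - i, -1).
A real fundamental pair from Re and Im of e^((-1+3i)t)v: X_1 = e^(-t)(cos(3t)·(-3,-1) + sin(3t)·(1,0)), X_2 = e^(-t)(sin(3t)·(-3,-1) - cos(3t)·(1,0)).
General solution: C_1X_1 + C_2X_2.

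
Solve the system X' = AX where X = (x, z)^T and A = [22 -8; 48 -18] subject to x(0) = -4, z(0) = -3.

Coefficient matrix A = [[22, -8], [48, -18]].
Characteristic polynomial det(A - λI) = λ^2 - 4λ - 12 = 0.
Eigenvalues λ = -2, 6.
For λ=-2: (A-λI) row 1 is [24, -8], so an eigenvector is (1, 3).
For λ=6: (A-λI) row 1 is [16, -8], so an eigenvector is (-1, -2).
General solution: c_1e^(-2t)(1,3) + c_2e^(6t)(-1,-2).
Applying x(0)=-4, z(0)=-3 gives c_1=5, c_2=9.

x(t) = -9e^(6t) + 5e^(-2t), z(t) = -18e^(6t) + 15e^(-2t)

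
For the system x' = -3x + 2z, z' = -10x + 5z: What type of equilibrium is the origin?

unstable spiral

A = [[-3,2],[-10,5]]; det(A-λI) = λ^2 - 2λ + 5.
λ = 1 ± 2i: positive real part.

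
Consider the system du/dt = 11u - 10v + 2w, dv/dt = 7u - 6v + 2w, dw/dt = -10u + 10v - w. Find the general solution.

Coefficient matrix A = [[11, -10, 2], [7, -6, 2], [-10, 10, -1]].
det(A - λI) = 0 gives eigenvalues λ = 1, -1, 4.
For λ=1: eigenvector (1,1,0).
For λ=-1: eigenvector (-1,-1,1).
For λ=4: eigenvector (-2,-1,2).
General solution: c_1e^(t)(1,1,0) + c_2e^(-t)(-1,-1,1) + c_3e^(4t)(-2,-1,2).

u(t) = c_1e^(t) - c_2e^(-t) - 2c_3e^(4t), v(t) = c_1e^(t) - c_2e^(-t) - c_3e^(4t), w(t) = c_2e^(-t) + 2c_3e^(4t)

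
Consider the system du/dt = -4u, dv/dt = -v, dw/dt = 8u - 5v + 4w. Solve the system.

u(t) = c_1e^(-4t), v(t) = c_3e^(-t), w(t) = -c_1e^(-4t) + c_2e^(4t) + c_3e^(-t)

Coefficient matrix A = [[-4, 0, 0], [0, -1, 0], [8, -5, 4]].
det(A - λI) = 0 gives eigenvalues λ = -4, 4, -1.
For λ=-4: eigenvector (1,0,-1).
For λ=4: eigenvector (0,0,1).
For λ=-1: eigenvector (0,1,1).
General solution: c_1e^(-4t)(1,0,-1) + c_2e^(4t)(0,0,1) + c_3e^(-t)(0,1,1).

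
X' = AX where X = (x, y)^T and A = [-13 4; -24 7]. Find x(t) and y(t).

Coefficient matrix A = [[-13, 4], [-24, 7]].
Characteristic polynomial det(A - λI) = λ^2 + 6λ + 5 = 0.
Eigenvalues λ = -1, -5.
For λ=-1: (A-λI) row 1 is [-12, 4], so an eigenvector is (-1, -3).
For λ=-5: (A-λI) row 1 is [-8, 4], so an eigenvector is (-1, -2).
General solution: C_1e^(-t)(-1,-3) + C_2e^(-5t)(-1,-2).

x(t) = -C_1e^(-t) - C_2e^(-5t), y(t) = -3C_1e^(-t) - 2C_2e^(-5t)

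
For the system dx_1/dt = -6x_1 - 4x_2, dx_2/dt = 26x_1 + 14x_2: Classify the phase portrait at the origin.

A = [[-6,-4],[26,14]]; det(A-λI) = λ^2 - 8λ + 20.
λ = 4 ± 2i: positive real part.

unstable spiral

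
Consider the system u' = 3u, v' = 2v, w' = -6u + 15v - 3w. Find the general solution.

u(t) = c_1e^(3t), v(t) = c_2e^(2t), w(t) = -c_1e^(3t) + 3c_2e^(2t) + c_3e^(-3t)

Coefficient matrix A = [[3, 0, 0], [0, 2, 0], [-6, 15, -3]].
det(A - λI) = 0 gives eigenvalues λ = 3, 2, -3.
For λ=3: eigenvector (1,0,-1).
For λ=2: eigenvector (0,1,3).
For λ=-3: eigenvector (0,0,1).
General solution: c_1e^(3t)(1,0,-1) + c_2e^(2t)(0,1,3) + c_3e^(-3t)(0,0,1).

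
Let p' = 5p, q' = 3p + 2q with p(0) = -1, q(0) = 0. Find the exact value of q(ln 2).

-28

A = [[5,0],[3,2]]; eigenvalues λ = 2, 5.
Eigenvectors: (0,-1) for λ=2, (1,1) for λ=5.
From the initial condition, c_1 = -1, c_2 = -1.
q(ln 2) = (-1)(2^2)(-1) + (-1)(2^5)(1) = -28.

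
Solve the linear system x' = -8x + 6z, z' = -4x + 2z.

Coefficient matrix A = [[-8, 6], [-4, 2]].
Characteristic polynomial det(A - λI) = λ^2 + 6λ + 8 = 0.
Eigenvalues λ = -2, -4.
For λ=-2: (A-λI) row 1 is [-6, 6], so an eigenvector is (1, 1).
For λ=-4: (A-λI) row 1 is [-4, 6], so an eigenvector is (-3, -2).
General solution: C_1e^(-2t)(1,1) + C_2e^(-4t)(-3,-2).

x(t) = C_1e^(-2t) - 3C_2e^(-4t), z(t) = C_1e^(-2t) - 2C_2e^(-4t)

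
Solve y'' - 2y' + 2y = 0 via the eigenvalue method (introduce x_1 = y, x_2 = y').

Let x_1 = y, x_2 = y'. Then x_1' = x_2 and x_2' = -2x_1 + 2x_2.
A = [[0,1],[-2,2]]; det(A-λI) = λ^2 - 2λ + 2.
Eigenvalues λ = 1 ± i.

y(t) = K_1e^(t)cos(t) + K_2e^(t)sin(t)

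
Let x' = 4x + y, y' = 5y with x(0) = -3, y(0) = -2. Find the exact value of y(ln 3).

A = [[4,1],[0,5]]; eigenvalues λ = 4, 5.
Eigenvectors: (-1,0) for λ=4, (1,1) for λ=5.
From the initial condition, c_1 = 1, c_2 = -2.
y(ln 3) = (1)(3^4)(0) + (-2)(3^5)(1) = -486.

-486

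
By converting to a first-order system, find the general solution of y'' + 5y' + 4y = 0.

y(t) = C_1e^(-t) + C_2e^(-4t)

Let x_1 = y, x_2 = y'. Then x_1' = x_2 and x_2' = -4x_1 - 5x_2.
A = [[0,1],[-4,-5]]; det(A-λI) = λ^2 + 5λ + 4.
Eigenvalues λ = -1, -4 with eigenvectors (1,-1), (1,-4).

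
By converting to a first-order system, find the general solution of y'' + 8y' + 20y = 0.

Let x_1 = y, x_2 = y'. Then x_1' = x_2 and x_2' = -20x_1 - 8x_2.
A = [[0,1],[-20,-8]]; det(A-λI) = λ^2 + 8λ + 20.
Eigenvalues λ = -4 ± 2i.

y(t) = K_1e^(-4t)cos(2t) + K_2e^(-4t)sin(2t)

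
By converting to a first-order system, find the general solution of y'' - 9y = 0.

Let x_1 = y, x_2 = y'. Then x_1' = x_2 and x_2' = 9x_1.
A = [[0,1],[9,0]]; det(A-λI) = λ^2 - 9.
Eigenvalues λ = 3, -3 with eigenvectors (1,3), (1,-3).

y(t) = c_1e^(3t) + c_2e^(-3t)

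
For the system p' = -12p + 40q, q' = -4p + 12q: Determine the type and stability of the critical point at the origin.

A = [[-12,40],[-4,12]]; det(A-λI) = λ^2 + 16.
λ = 0 ± 4i: zero real part.

center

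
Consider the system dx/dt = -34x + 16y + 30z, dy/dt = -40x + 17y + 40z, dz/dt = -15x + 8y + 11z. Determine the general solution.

Coefficient matrix A = [[-34, 16, 30], [-40, 17, 40], [-15, 8, 11]].
det(A - λI) = 0 gives eigenvalues λ = -4, 1, -3.
For λ=-4: eigenvector (1,0,1).
For λ=1: eigenvector (4,5,2).
For λ=-3: eigenvector (-2,-2,-1).
General solution: C_1e^(-4t)(1,0,1) + C_2e^(t)(4,5,2) + C_3e^(-3t)(-2,-2,-1).

x(t) = C_1e^(-4t) + 4C_2e^(t) - 2C_3e^(-3t), y(t) = 5C_2e^(t) - 2C_3e^(-3t), z(t) = C_1e^(-4t) + 2C_2e^(t) - C_3e^(-3t)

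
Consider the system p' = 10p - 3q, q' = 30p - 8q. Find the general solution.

Coefficient matrix A = [[10, -3], [30, -8]].
Characteristic polynomial det(A - λI) = λ^2 - 2λ + 10 = 0.
Eigenvalues λ = 1 ± 3i (complex conjugate pair).
For λ=1+3i: an eigenvector is (0,1) - i(-1,-3) = (0 + i, 1 + 3i).
A real fundamental pair from Re and Im of e^((1+3i)t)v: X_1 = e^(t)(cos(3t)·(0,1) + sin(3t)·(-1,-3)), X_2 = e^(t)(sin(3t)·(0,1) - cos(3t)·(-1,-3)).
General solution: C_1X_1 + C_2X_2.

p(t) = -C_1e^(t)sin(3t) + C_2e^(t)cos(3t), q(t) = -3C_1e^(t)sin(3t) + C_1e^(t)cos(3t) + C_2e^(t)sin(3t) + 3C_2e^(t)cos(3t)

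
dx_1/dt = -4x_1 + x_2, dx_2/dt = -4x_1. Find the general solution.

x_1(t) = -K_1e^(-2t) - K_2te^(-2t) - K_2e^(-2t), x_2(t) = -2K_1e^(-2t) - 2K_2te^(-2t) - 3K_2e^(-2t)

Coefficient matrix A = [[-4, 1], [-4, 0]].
Characteristic polynomial det(A - λI) = λ^2 + 4λ + 4 = 0.
Single eigenvalue λ = -2 with algebraic multiplicity 2.
Eigenvector v = (-1,-2); generalized eigenvector w with (A-λI)w=v is (-1,-3).
General solution: e^(-2t)[K_1·v + K_2·(t·v + w)].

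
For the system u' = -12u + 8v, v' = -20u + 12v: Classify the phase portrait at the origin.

center

A = [[-12,8],[-20,12]]; det(A-λI) = λ^2 + 16.
λ = 0 ± 4i: zero real part.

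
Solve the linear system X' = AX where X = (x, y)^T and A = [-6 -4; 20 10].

Coefficient matrix A = [[-6, -4], [20, 10]].
Characteristic polynomial det(A - λI) = λ^2 - 4λ + 20 = 0.
Eigenvalues λ = 2 ± 4i (complex conjugate pair).
For λ=2+4i: an eigenvector is (-1,2) - i(0,-1) = (-1, 2 + i).
A real fundamental pair from Re and Im of e^((2+4i)t)v: X_1 = e^(2t)(cos(4t)·(-1,2) + sin(4t)·(0,-1)), X_2 = e^(2t)(sin(4t)·(-1,2) - cos(4t)·(0,-1)).
General solution: K_1X_1 + K_2X_2.

x(t) = -K_1e^(2t)cos(4t) - K_2e^(2t)sin(4t), y(t) = -K_1e^(2t)sin(4t) + 2K_1e^(2t)cos(4t) + 2K_2e^(2t)sin(4t) + K_2e^(2t)cos(4t)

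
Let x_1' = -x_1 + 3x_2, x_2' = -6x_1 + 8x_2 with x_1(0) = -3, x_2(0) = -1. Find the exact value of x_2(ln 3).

A = [[-1,3],[-6,8]]; eigenvalues λ = 5, 2.
Eigenvectors: (1,2) for λ=5, (-1,-1) for λ=2.
From the initial condition, c_1 = 2, c_2 = 5.
x_2(ln 3) = (2)(3^5)(2) + (5)(3^2)(-1) = 927.

927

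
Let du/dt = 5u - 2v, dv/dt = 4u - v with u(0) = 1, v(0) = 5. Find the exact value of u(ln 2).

-16

A = [[5,-2],[4,-1]]; eigenvalues λ = 3, 1.
Eigenvectors: (1,1) for λ=3, (1,2) for λ=1.
From the initial condition, c_1 = -3, c_2 = 4.
u(ln 2) = (-3)(2^3)(1) + (4)(2^1)(1) = -16.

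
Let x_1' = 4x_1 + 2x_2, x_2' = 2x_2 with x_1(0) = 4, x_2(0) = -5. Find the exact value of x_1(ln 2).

4

A = [[4,2],[0,2]]; eigenvalues λ = 2, 4.
Eigenvectors: (-1,1) for λ=2, (-1,0) for λ=4.
From the initial condition, c_1 = -5, c_2 = 1.
x_1(ln 2) = (-5)(2^2)(-1) + (1)(2^4)(-1) = 4.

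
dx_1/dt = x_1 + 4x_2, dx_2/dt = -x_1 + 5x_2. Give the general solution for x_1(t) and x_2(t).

Coefficient matrix A = [[1, 4], [-1, 5]].
Characteristic polynomial det(A - λI) = λ^2 - 6λ + 9 = 0.
Single eigenvalue λ = 3 with algebraic multiplicity 2.
Eigenvector v = (2,1); generalized eigenvector w with (A-λI)w=v is (-1,0).
General solution: e^(3t)[C_1·v + C_2·(t·v + w)].

x_1(t) = 2C_1e^(3t) + 2C_2te^(3t) - C_2e^(3t), x_2(t) = C_1e^(3t) + C_2te^(3t)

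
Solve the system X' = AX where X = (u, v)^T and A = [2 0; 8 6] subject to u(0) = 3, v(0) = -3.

Coefficient matrix A = [[2, 0], [8, 6]].
Characteristic polynomial det(A - λI) = λ^2 - 8λ + 12 = 0.
Eigenvalues λ = 2, 6.
For λ=2: (A-λI) row 2 is [8, 4], so an eigenvector is (1, -2).
For λ=6: (A-λI) row 1 is [-4, 0], so an eigenvector is (0, -1).
General solution: C_1e^(2t)(1,-2) + C_2e^(6t)(0,-1).
Applying u(0)=3, v(0)=-3 gives C_1=3, C_2=-3.

u(t) = 3e^(2t), v(t) = 3e^(6t) - 6e^(2t)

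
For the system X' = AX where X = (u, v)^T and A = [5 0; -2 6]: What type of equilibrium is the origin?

unstable node

A = [[5,0],[-2,6]]; det(A-λI) = λ^2 - 11λ + 30.
λ = 5, 6: both positive.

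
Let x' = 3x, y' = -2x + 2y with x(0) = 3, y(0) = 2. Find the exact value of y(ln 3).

A = [[3,0],[-2,2]]; eigenvalues λ = 2, 3.
Eigenvectors: (0,-1) for λ=2, (1,-2) for λ=3.
From the initial condition, c_1 = -8, c_2 = 3.
y(ln 3) = (-8)(3^2)(-1) + (3)(3^3)(-2) = -90.

-90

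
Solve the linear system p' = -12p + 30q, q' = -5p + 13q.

p(t) = -3c_1e^(-2t) - 2c_2e^(3t), q(t) = -c_1e^(-2t) - c_2e^(3t)

Coefficient matrix A = [[-12, 30], [-5, 13]].
Characteristic polynomial det(A - λI) = λ^2 - λ - 6 = 0.
Eigenvalues λ = -2, 3.
For λ=-2: (A-λI) row 1 is [-10, 30], so an eigenvector is (-3, -1).
For λ=3: (A-λI) row 1 is [-15, 30], so an eigenvector is (-2, -1).
General solution: c_1e^(-2t)(-3,-1) + c_2e^(3t)(-2,-1).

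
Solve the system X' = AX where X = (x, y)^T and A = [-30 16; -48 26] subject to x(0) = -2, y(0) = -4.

x(t) = -2e^(2t), y(t) = -4e^(2t)

Coefficient matrix A = [[-30, 16], [-48, 26]].
Characteristic polynomial det(A - λI) = λ^2 + 4λ - 12 = 0.
Eigenvalues λ = 2, -6.
For λ=2: (A-λI) row 1 is [-32, 16], so an eigenvector is (-1, -2).
For λ=-6: (A-λI) row 1 is [-24, 16], so an eigenvector is (-2, -3).
General solution: c_1e^(2t)(-1,-2) + c_2e^(-6t)(-2,-3).
Applying x(0)=-2, y(0)=-4 gives c_1=2, c_2=0.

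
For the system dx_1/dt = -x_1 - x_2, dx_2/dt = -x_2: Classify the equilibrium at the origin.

stable improper node

A = [[-1,-1],[0,-1]]; det(A-λI) = λ^2 + 2λ + 1.
repeated λ = -1 with a single eigenvector.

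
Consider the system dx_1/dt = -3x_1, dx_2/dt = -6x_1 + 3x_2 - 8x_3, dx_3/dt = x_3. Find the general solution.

Coefficient matrix A = [[-3, 0, 0], [-6, 3, -8], [0, 0, 1]].
det(A - λI) = 0 gives eigenvalues λ = -3, 1, 3.
For λ=-3: eigenvector (1,1,0).
For λ=1: eigenvector (0,4,1).
For λ=3: eigenvector (0,1,0).
General solution: c_1e^(-3t)(1,1,0) + c_2e^(t)(0,4,1) + c_3e^(3t)(0,1,0).

x_1(t) = c_1e^(-3t), x_2(t) = c_1e^(-3t) + 4c_2e^(t) + c_3e^(3t), x_3(t) = c_2e^(t)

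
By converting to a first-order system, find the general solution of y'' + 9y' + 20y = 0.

y(t) = C_1e^(-4t) + C_2e^(-5t)

Let x_1 = y, x_2 = y'. Then x_1' = x_2 and x_2' = -20x_1 - 9x_2.
A = [[0,1],[-20,-9]]; det(A-λI) = λ^2 + 9λ + 20.
Eigenvalues λ = -4, -5 with eigenvectors (1,-4), (1,-5).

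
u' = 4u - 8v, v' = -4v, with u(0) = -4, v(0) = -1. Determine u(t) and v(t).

u(t) = -3e^(4t) - e^(-4t), v(t) = -e^(-4t)

Coefficient matrix A = [[4, -8], [0, -4]].
Characteristic polynomial det(A - λI) = λ^2 - 16 = 0.
Eigenvalues λ = 4, -4.
For λ=4: (A-λI) row 1 is [0, -8], so an eigenvector is (1, 0).
For λ=-4: (A-λI) row 1 is [8, -8], so an eigenvector is (-1, -1).
General solution: C_1e^(4t)(1,0) + C_2e^(-4t)(-1,-1).
Applying u(0)=-4, v(0)=-1 gives C_1=-3, C_2=1.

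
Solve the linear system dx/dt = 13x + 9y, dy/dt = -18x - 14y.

Coefficient matrix A = [[13, 9], [-18, -14]].
Characteristic polynomial det(A - λI) = λ^2 + λ - 20 = 0.
Eigenvalues λ = -5, 4.
For λ=-5: (A-λI) row 1 is [18, 9], so an eigenvector is (1, -2).
For λ=4: (A-λI) row 1 is [9, 9], so an eigenvector is (1, -1).
General solution: K_1e^(-5t)(1,-2) + K_2e^(4t)(1,-1).

x(t) = K_1e^(-5t) + K_2e^(4t), y(t) = -2K_1e^(-5t) - K_2e^(4t)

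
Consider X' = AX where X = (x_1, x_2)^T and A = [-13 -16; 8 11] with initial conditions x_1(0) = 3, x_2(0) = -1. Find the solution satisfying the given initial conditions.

Coefficient matrix A = [[-13, -16], [8, 11]].
Characteristic polynomial det(A - λI) = λ^2 + 2λ - 15 = 0.
Eigenvalues λ = 3, -5.
For λ=3: (A-λI) row 1 is [-16, -16], so an eigenvector is (-1, 1).
For λ=-5: (A-λI) row 1 is [-8, -16], so an eigenvector is (-2, 1).
General solution: c_1e^(3t)(-1,1) + c_2e^(-5t)(-2,1).
Applying x_1(0)=3, x_2(0)=-1 gives c_1=1, c_2=-2.

x_1(t) = -e^(3t) + 4e^(-5t), x_2(t) = e^(3t) - 2e^(-5t)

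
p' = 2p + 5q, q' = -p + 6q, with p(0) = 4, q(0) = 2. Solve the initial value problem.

Coefficient matrix A = [[2, 5], [-1, 6]].
Characteristic polynomial det(A - λI) = λ^2 - 8λ + 17 = 0.
Eigenvalues λ = 4 ± i (complex conjugate pair).
For λ=4+i: an eigenvector is (-1,0) - i(2,1) = (-1 - 2i, 0 - i).
A real fundamental pair from Re and Im of e^((4+i)t)v: X_1 = e^(4t)(cos(t)·(-1,0) + sin(t)·(2,1)), X_2 = e^(4t)(sin(t)·(-1,0) - cos(t)·(2,1)).
General solution: C_1X_1 + C_2X_2.
Applying p(0)=4, q(0)=2 gives C_1=0, C_2=-2.

p(t) = 2e^(4t)sin(t) + 4e^(4t)cos(t), q(t) = 2e^(4t)cos(t)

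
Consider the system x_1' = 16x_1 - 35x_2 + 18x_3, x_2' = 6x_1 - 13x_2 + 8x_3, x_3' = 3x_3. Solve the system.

Coefficient matrix A = [[16, -35, 18], [6, -13, 8], [0, 0, 3]].
det(A - λI) = 0 gives eigenvalues λ = 2, 1, 3.
For λ=2: eigenvector (5,2,0).
For λ=1: eigenvector (7,3,0).
For λ=3: eigenvector (4,2,1).
General solution: c_1e^(2t)(5,2,0) + c_2e^(t)(7,3,0) + c_3e^(3t)(4,2,1).

x_1(t) = 5c_1e^(2t) + 7c_2e^(t) + 4c_3e^(3t), x_2(t) = 2c_1e^(2t) + 3c_2e^(t) + 2c_3e^(3t), x_3(t) = c_3e^(3t)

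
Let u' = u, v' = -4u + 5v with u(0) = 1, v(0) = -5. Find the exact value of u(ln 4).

4

A = [[1,0],[-4,5]]; eigenvalues λ = 1, 5.
Eigenvectors: (1,1) for λ=1, (0,-1) for λ=5.
From the initial condition, c_1 = 1, c_2 = 6.
u(ln 4) = (1)(4^1)(1) + (6)(4^5)(0) = 4.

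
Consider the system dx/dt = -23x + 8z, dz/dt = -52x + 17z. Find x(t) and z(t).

Coefficient matrix A = [[-23, 8], [-52, 17]].
Characteristic polynomial det(A - λI) = λ^2 + 6λ + 25 = 0.
Eigenvalues λ = -3 ± 4i (complex conjugate pair).
For λ=-3+4i: an eigenvector is (-1,-2) - i(1,3) = (-1 - i, -2 - 3i).
A real fundamental pair from Re and Im of e^((-3+4i)t)v: X_1 = e^(-3t)(cos(4t)·(-1,-2) + sin(4t)·(1,3)), X_2 = e^(-3t)(sin(4t)·(-1,-2) - cos(4t)·(1,3)).
General solution: K_1X_1 + K_2X_2.

x(t) = K_1e^(-3t)sin(4t) - K_1e^(-3t)cos(4t) - K_2e^(-3t)sin(4t) - K_2e^(-3t)cos(4t), z(t) = 3K_1e^(-3t)sin(4t) - 2K_1e^(-3t)cos(4t) - 2K_2e^(-3t)sin(4t) - 3K_2e^(-3t)cos(4t)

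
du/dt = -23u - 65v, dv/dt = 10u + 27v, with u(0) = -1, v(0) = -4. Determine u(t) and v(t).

Coefficient matrix A = [[-23, -65], [10, 27]].
Characteristic polynomial det(A - λI) = λ^2 - 4λ + 29 = 0.
Eigenvalues λ = 2 ± 5i (complex conjugate pair).
For λ=2+5i: an eigenvector is (3,-1) - i(-2,1) = (3 + 2i, -1 - i).
A real fundamental pair from Re and Im of e^((2+5i)t)v: X_1 = e^(2t)(cos(5t)·(3,-1) + sin(5t)·(-2,1)), X_2 = e^(2t)(sin(5t)·(3,-1) - cos(5t)·(-2,1)).
General solution: C_1X_1 + C_2X_2.
Applying u(0)=-1, v(0)=-4 gives C_1=-9, C_2=13.

u(t) = 57e^(2t)sin(5t) - e^(2t)cos(5t), v(t) = -22e^(2t)sin(5t) - 4e^(2t)cos(5t)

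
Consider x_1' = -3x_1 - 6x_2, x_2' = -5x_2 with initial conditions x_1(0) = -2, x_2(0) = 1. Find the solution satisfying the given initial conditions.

x_1(t) = -5e^(-3t) + 3e^(-5t), x_2(t) = e^(-5t)

Coefficient matrix A = [[-3, -6], [0, -5]].
Characteristic polynomial det(A - λI) = λ^2 + 8λ + 15 = 0.
Eigenvalues λ = -5, -3.
For λ=-5: (A-λI) row 1 is [2, -6], so an eigenvector is (-3, -1).
For λ=-3: (A-λI) row 1 is [0, -6], so an eigenvector is (1, 0).
General solution: C_1e^(-5t)(-3,-1) + C_2e^(-3t)(1,0).
Applying x_1(0)=-2, x_2(0)=1 gives C_1=-1, C_2=-5.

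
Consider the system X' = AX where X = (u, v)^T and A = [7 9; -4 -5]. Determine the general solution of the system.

Coefficient matrix A = [[7, 9], [-4, -5]].
Characteristic polynomial det(A - λI) = λ^2 - 2λ + 1 = 0.
Single eigenvalue λ = 1 with algebraic multiplicity 2.
Eigenvector v = (3,-2); generalized eigenvector w with (A-λI)w=v is (2,-1).
General solution: e^(t)[C_1·v + C_2·(t·v + w)].

u(t) = 3C_1e^(t) + 3C_2te^(t) + 2C_2e^(t), v(t) = -2C_1e^(t) - 2C_2te^(t) - C_2e^(t)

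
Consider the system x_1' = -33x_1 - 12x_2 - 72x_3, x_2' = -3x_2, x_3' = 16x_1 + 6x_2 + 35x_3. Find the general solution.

Coefficient matrix A = [[-33, -12, -72], [0, -3, 0], [16, 6, 35]].
det(A - λI) = 0 gives eigenvalues λ = -1, -3, 3.
For λ=-1: eigenvector (9,0,-4).
For λ=-3: eigenvector (2,1,-1).
For λ=3: eigenvector (-2,0,1).
General solution: K_1e^(-t)(9,0,-4) + K_2e^(-3t)(2,1,-1) + K_3e^(3t)(-2,0,1).

x_1(t) = 9K_1e^(-t) + 2K_2e^(-3t) - 2K_3e^(3t), x_2(t) = K_2e^(-3t), x_3(t) = -4K_1e^(-t) - K_2e^(-3t) + K_3e^(3t)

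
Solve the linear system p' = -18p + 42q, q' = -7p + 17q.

Coefficient matrix A = [[-18, 42], [-7, 17]].
Characteristic polynomial det(A - λI) = λ^2 + λ - 12 = 0.
Eigenvalues λ = -4, 3.
For λ=-4: (A-λI) row 1 is [-14, 42], so an eigenvector is (3, 1).
For λ=3: (A-λI) row 1 is [-21, 42], so an eigenvector is (2, 1).
General solution: C_1e^(-4t)(3,1) + C_2e^(3t)(2,1).

p(t) = 3C_1e^(-4t) + 2C_2e^(3t), q(t) = C_1e^(-4t) + C_2e^(3t)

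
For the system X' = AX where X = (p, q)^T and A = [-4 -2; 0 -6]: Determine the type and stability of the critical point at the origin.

A = [[-4,-2],[0,-6]]; det(A-λI) = λ^2 + 10λ + 24.
λ = -6, -4: both negative.

stable node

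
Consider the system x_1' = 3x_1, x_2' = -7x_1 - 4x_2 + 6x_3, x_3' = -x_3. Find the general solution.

x_1(t) = c_1e^(3t), x_2(t) = -c_1e^(3t) + c_2e^(-4t) + 2c_3e^(-t), x_3(t) = c_3e^(-t)

Coefficient matrix A = [[3, 0, 0], [-7, -4, 6], [0, 0, -1]].
det(A - λI) = 0 gives eigenvalues λ = 3, -4, -1.
For λ=3: eigenvector (1,-1,0).
For λ=-4: eigenvector (0,1,0).
For λ=-1: eigenvector (0,2,1).
General solution: c_1e^(3t)(1,-1,0) + c_2e^(-4t)(0,1,0) + c_3e^(-t)(0,2,1).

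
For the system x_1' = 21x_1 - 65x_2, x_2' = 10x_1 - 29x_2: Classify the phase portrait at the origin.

A = [[21,-65],[10,-29]]; det(A-λI) = λ^2 + 8λ + 41.
λ = -4 ± 5i: negative real part.

stable spiral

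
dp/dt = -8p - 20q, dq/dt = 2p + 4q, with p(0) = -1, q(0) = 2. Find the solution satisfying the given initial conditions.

p(t) = -17e^(-2t)sin(2t) - e^(-2t)cos(2t), q(t) = 5e^(-2t)sin(2t) + 2e^(-2t)cos(2t)

Coefficient matrix A = [[-8, -20], [2, 4]].
Characteristic polynomial det(A - λI) = λ^2 + 4λ + 8 = 0.
Eigenvalues λ = -2 ± 2i (complex conjugate pair).
For λ=-2+2i: an eigenvector is (-1,0) - i(3,-1) = (-1 - 3i, 0 + i).
A real fundamental pair from Re and Im of e^((-2+2i)t)v: X_1 = e^(-2t)(cos(2t)·(-1,0) + sin(2t)·(3,-1)), X_2 = e^(-2t)(sin(2t)·(-1,0) - cos(2t)·(3,-1)).
General solution: K_1X_1 + K_2X_2.
Applying p(0)=-1, q(0)=2 gives K_1=-5, K_2=2.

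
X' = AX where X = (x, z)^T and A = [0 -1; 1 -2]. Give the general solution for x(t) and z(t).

x(t) = K_1e^(-t) + K_2te^(-t) + 2K_2e^(-t), z(t) = K_1e^(-t) + K_2te^(-t) + K_2e^(-t)

Coefficient matrix A = [[0, -1], [1, -2]].
Characteristic polynomial det(A - λI) = λ^2 + 2λ + 1 = 0.
Single eigenvalue λ = -1 with algebraic multiplicity 2.
Eigenvector v = (1,1); generalized eigenvector w with (A-λI)w=v is (2,1).
General solution: e^(-t)[K_1·v + K_2·(t·v + w)].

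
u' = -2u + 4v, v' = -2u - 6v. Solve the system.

Coefficient matrix A = [[-2, 4], [-2, -6]].
Characteristic polynomial det(A - λI) = λ^2 + 8λ + 20 = 0.
Eigenvalues λ = -4 ± 2i (complex conjugate pair).
For λ=-4+2i: an eigenvector is (-1,1) - i(1,0) = (-1 - i, 1).
A real fundamental pair from Re and Im of e^((-4+2i)t)v: X_1 = e^(-4t)(cos(2t)·(-1,1) + sin(2t)·(1,0)), X_2 = e^(-4t)(sin(2t)·(-1,1) - cos(2t)·(1,0)).
General solution: C_1X_1 + C_2X_2.

u(t) = C_1e^(-4t)sin(2t) - C_1e^(-4t)cos(2t) - C_2e^(-4t)sin(2t) - C_2e^(-4t)cos(2t), v(t) = C_1e^(-4t)cos(2t) + C_2e^(-4t)sin(2t)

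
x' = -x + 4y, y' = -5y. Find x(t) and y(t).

Coefficient matrix A = [[-1, 4], [0, -5]].
Characteristic polynomial det(A - λI) = λ^2 + 6λ + 5 = 0.
Eigenvalues λ = -5, -1.
For λ=-5: (A-λI) row 1 is [4, 4], so an eigenvector is (-1, 1).
For λ=-1: (A-λI) row 1 is [0, 4], so an eigenvector is (1, 0).
General solution: C_1e^(-5t)(-1,1) + C_2e^(-t)(1,0).

x(t) = -C_1e^(-5t) + C_2e^(-t), y(t) = C_1e^(-5t)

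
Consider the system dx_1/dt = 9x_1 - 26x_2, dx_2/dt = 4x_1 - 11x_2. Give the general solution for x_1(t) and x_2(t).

x_1(t) = 2C_1e^(-t)sin(2t) + 3C_1e^(-t)cos(2t) + 3C_2e^(-t)sin(2t) - 2C_2e^(-t)cos(2t), x_2(t) = C_1e^(-t)sin(2t) + C_1e^(-t)cos(2t) + C_2e^(-t)sin(2t) - C_2e^(-t)cos(2t)

Coefficient matrix A = [[9, -26], [4, -11]].
Characteristic polynomial det(A - λI) = λ^2 + 2λ + 5 = 0.
Eigenvalues λ = -1 ± 2i (complex conjugate pair).
For λ=-1+2i: an eigenvector is (3,1) - i(2,1) = (3 - 2i, 1 - i).
A real fundamental pair from Re and Im of e^((-1+2i)t)v: X_1 = e^(-t)(cos(2t)·(3,1) + sin(2t)·(2,1)), X_2 = e^(-t)(sin(2t)·(3,1) - cos(2t)·(2,1)).
General solution: C_1X_1 + C_2X_2.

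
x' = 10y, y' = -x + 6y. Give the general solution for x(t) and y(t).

x(t) = -3C_1e^(3t)sin(t) + C_1e^(3t)cos(t) + C_2e^(3t)sin(t) + 3C_2e^(3t)cos(t), y(t) = -C_1e^(3t)sin(t) + C_2e^(3t)cos(t)

Coefficient matrix A = [[0, 10], [-1, 6]].
Characteristic polynomial det(A - λI) = λ^2 - 6λ + 10 = 0.
Eigenvalues λ = 3 ± i (complex conjugate pair).
For λ=3+i: an eigenvector is (1,0) - i(-3,-1) = (1 + 3i, 0 + i).
A real fundamental pair from Re and Im of e^((3+i)t)v: X_1 = e^(3t)(cos(t)·(1,0) + sin(t)·(-3,-1)), X_2 = e^(3t)(sin(t)·(1,0) - cos(t)·(-3,-1)).
General solution: C_1X_1 + C_2X_2.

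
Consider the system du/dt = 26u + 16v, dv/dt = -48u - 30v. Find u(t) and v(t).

Coefficient matrix A = [[26, 16], [-48, -30]].
Characteristic polynomial det(A - λI) = λ^2 + 4λ - 12 = 0.
Eigenvalues λ = 2, -6.
For λ=2: (A-λI) row 1 is [24, 16], so an eigenvector is (-2, 3).
For λ=-6: (A-λI) row 1 is [32, 16], so an eigenvector is (1, -2).
General solution: K_1e^(2t)(-2,3) + K_2e^(-6t)(1,-2).

u(t) = -2K_1e^(2t) + K_2e^(-6t), v(t) = 3K_1e^(2t) - 2K_2e^(-6t)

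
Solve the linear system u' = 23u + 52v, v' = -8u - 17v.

u(t) = 3c_1e^(3t)sin(4t) - 2c_1e^(3t)cos(4t) - 2c_2e^(3t)sin(4t) - 3c_2e^(3t)cos(4t), v(t) = -c_1e^(3t)sin(4t) + c_1e^(3t)cos(4t) + c_2e^(3t)sin(4t) + c_2e^(3t)cos(4t)

Coefficient matrix A = [[23, 52], [-8, -17]].
Characteristic polynomial det(A - λI) = λ^2 - 6λ + 25 = 0.
Eigenvalues λ = 3 ± 4i (complex conjugate pair).
For λ=3+4i: an eigenvector is (-2,1) - i(3,-1) = (-2 - 3i, 1 + i).
A real fundamental pair from Re and Im of e^((3+4i)t)v: X_1 = e^(3t)(cos(4t)·(-2,1) + sin(4t)·(3,-1)), X_2 = e^(3t)(sin(4t)·(-2,1) - cos(4t)·(3,-1)).
General solution: c_1X_1 + c_2X_2.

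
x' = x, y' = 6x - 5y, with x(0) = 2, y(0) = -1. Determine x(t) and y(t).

Coefficient matrix A = [[1, 0], [6, -5]].
Characteristic polynomial det(A - λI) = λ^2 + 4λ - 5 = 0.
Eigenvalues λ = -5, 1.
For λ=-5: (A-λI) row 1 is [6, 0], so an eigenvector is (0, -1).
For λ=1: (A-λI) row 2 is [6, -6], so an eigenvector is (1, 1).
General solution: C_1e^(-5t)(0,-1) + C_2e^(t)(1,1).
Applying x(0)=2, y(0)=-1 gives C_1=3, C_2=2.

x(t) = 2e^(t), y(t) = 2e^(t) - 3e^(-5t)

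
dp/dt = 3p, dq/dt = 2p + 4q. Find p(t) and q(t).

Coefficient matrix A = [[3, 0], [2, 4]].
Characteristic polynomial det(A - λI) = λ^2 - 7λ + 12 = 0.
Eigenvalues λ = 3, 4.
For λ=3: (A-λI) row 2 is [2, 1], so an eigenvector is (1, -2).
For λ=4: (A-λI) row 1 is [-1, 0], so an eigenvector is (0, 1).
General solution: K_1e^(3t)(1,-2) + K_2e^(4t)(0,1).

p(t) = K_1e^(3t), q(t) = -2K_1e^(3t) + K_2e^(4t)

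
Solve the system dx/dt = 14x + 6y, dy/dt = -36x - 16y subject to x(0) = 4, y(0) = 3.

x(t) = 15e^(2t) - 11e^(-4t), y(t) = -30e^(2t) + 33e^(-4t)

Coefficient matrix A = [[14, 6], [-36, -16]].
Characteristic polynomial det(A - λI) = λ^2 + 2λ - 8 = 0.
Eigenvalues λ = 2, -4.
For λ=2: (A-λI) row 1 is [12, 6], so an eigenvector is (1, -2).
For λ=-4: (A-λI) row 1 is [18, 6], so an eigenvector is (-1, 3).
General solution: K_1e^(2t)(1,-2) + K_2e^(-4t)(-1,3).
Applying x(0)=4, y(0)=3 gives K_1=15, K_2=11.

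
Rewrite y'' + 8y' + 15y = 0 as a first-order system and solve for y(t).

y(t) = c_1e^(-5t) + c_2e^(-3t)

Let x_1 = y, x_2 = y'. Then x_1' = x_2 and x_2' = -15x_1 - 8x_2.
A = [[0,1],[-15,-8]]; det(A-λI) = λ^2 + 8λ + 15.
Eigenvalues λ = -5, -3 with eigenvectors (1,-5), (1,-3).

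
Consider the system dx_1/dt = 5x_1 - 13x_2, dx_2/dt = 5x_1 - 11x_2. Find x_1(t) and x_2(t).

x_1(t) = -2K_1e^(-3t)sin(t) + 3K_1e^(-3t)cos(t) + 3K_2e^(-3t)sin(t) + 2K_2e^(-3t)cos(t), x_2(t) = -K_1e^(-3t)sin(t) + 2K_1e^(-3t)cos(t) + 2K_2e^(-3t)sin(t) + K_2e^(-3t)cos(t)

Coefficient matrix A = [[5, -13], [5, -11]].
Characteristic polynomial det(A - λI) = λ^2 + 6λ + 10 = 0.
Eigenvalues λ = -3 ± i (complex conjugate pair).
For λ=-3+i: an eigenvector is (3,2) - i(-2,-1) = (3 + 2i, 2 + i).
A real fundamental pair from Re and Im of e^((-3+i)t)v: X_1 = e^(-3t)(cos(t)·(3,2) + sin(t)·(-2,-1)), X_2 = e^(-3t)(sin(t)·(3,2) - cos(t)·(-2,-1)).
General solution: K_1X_1 + K_2X_2.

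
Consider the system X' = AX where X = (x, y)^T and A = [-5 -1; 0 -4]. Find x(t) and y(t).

Coefficient matrix A = [[-5, -1], [0, -4]].
Characteristic polynomial det(A - λI) = λ^2 + 9λ + 20 = 0.
Eigenvalues λ = -4, -5.
For λ=-4: (A-λI) row 1 is [-1, -1], so an eigenvector is (-1, 1).
For λ=-5: (A-λI) row 1 is [0, -1], so an eigenvector is (1, 0).
General solution: c_1e^(-4t)(-1,1) + c_2e^(-5t)(1,0).

x(t) = -c_1e^(-4t) + c_2e^(-5t), y(t) = c_1e^(-4t)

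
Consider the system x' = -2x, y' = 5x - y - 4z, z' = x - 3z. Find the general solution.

x(t) = c_1e^(-2t), y(t) = -c_1e^(-2t) + c_2e^(-t) + 2c_3e^(-3t), z(t) = c_1e^(-2t) + c_3e^(-3t)

Coefficient matrix A = [[-2, 0, 0], [5, -1, -4], [1, 0, -3]].
det(A - λI) = 0 gives eigenvalues λ = -2, -1, -3.
For λ=-2: eigenvector (1,-1,1).
For λ=-1: eigenvector (0,1,0).
For λ=-3: eigenvector (0,2,1).
General solution: c_1e^(-2t)(1,-1,1) + c_2e^(-t)(0,1,0) + c_3e^(-3t)(0,2,1).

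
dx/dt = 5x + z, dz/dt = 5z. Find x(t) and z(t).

x(t) = -c_1e^(5t) - c_2te^(5t) + 2c_2e^(5t), z(t) = -c_2e^(5t)

Coefficient matrix A = [[5, 1], [0, 5]].
Characteristic polynomial det(A - λI) = λ^2 - 10λ + 25 = 0.
Single eigenvalue λ = 5 with algebraic multiplicity 2.
Eigenvector v = (-1,0); generalized eigenvector w with (A-λI)w=v is (2,-1).
General solution: e^(5t)[c_1·v + c_2·(t·v + w)].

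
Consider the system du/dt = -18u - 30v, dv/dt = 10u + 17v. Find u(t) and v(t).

u(t) = 3K_1e^(2t) + 2K_2e^(-3t), v(t) = -2K_1e^(2t) - K_2e^(-3t)

Coefficient matrix A = [[-18, -30], [10, 17]].
Characteristic polynomial det(A - λI) = λ^2 + λ - 6 = 0.
Eigenvalues λ = 2, -3.
For λ=2: (A-λI) row 1 is [-20, -30], so an eigenvector is (3, -2).
For λ=-3: (A-λI) row 1 is [-15, -30], so an eigenvector is (2, -1).
General solution: K_1e^(2t)(3,-2) + K_2e^(-3t)(2,-1).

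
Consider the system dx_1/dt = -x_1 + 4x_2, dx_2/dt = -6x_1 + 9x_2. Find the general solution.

x_1(t) = -2K_1e^(5t) + K_2e^(3t), x_2(t) = -3K_1e^(5t) + K_2e^(3t)

Coefficient matrix A = [[-1, 4], [-6, 9]].
Characteristic polynomial det(A - λI) = λ^2 - 8λ + 15 = 0.
Eigenvalues λ = 5, 3.
For λ=5: (A-λI) row 1 is [-6, 4], so an eigenvector is (-2, -3).
For λ=3: (A-λI) row 1 is [-4, 4], so an eigenvector is (1, 1).
General solution: K_1e^(5t)(-2,-3) + K_2e^(3t)(1,1).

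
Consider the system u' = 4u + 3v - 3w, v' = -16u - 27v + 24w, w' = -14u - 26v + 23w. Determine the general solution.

Coefficient matrix A = [[4, 3, -3], [-16, -27, 24], [-14, -26, 23]].
det(A - λI) = 0 gives eigenvalues λ = 2, -3, 1.
For λ=2: eigenvector (3,0,2).
For λ=-3: eigenvector (0,1,1).
For λ=1: eigenvector (1,2,3).
General solution: C_1e^(2t)(3,0,2) + C_2e^(-3t)(0,1,1) + C_3e^(t)(1,2,3).

u(t) = 3C_1e^(2t) + C_3e^(t), v(t) = C_2e^(-3t) + 2C_3e^(t), w(t) = 2C_1e^(2t) + C_2e^(-3t) + 3C_3e^(t)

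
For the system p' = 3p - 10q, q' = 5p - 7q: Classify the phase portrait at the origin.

A = [[3,-10],[5,-7]]; det(A-λI) = λ^2 + 4λ + 29.
λ = -2 ± 5i: negative real part.

stable spiral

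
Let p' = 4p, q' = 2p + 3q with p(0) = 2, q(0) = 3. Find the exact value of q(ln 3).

A = [[4,0],[2,3]]; eigenvalues λ = 3, 4.
Eigenvectors: (0,1) for λ=3, (-1,-2) for λ=4.
From the initial condition, c_1 = -1, c_2 = -2.
q(ln 3) = (-1)(3^3)(1) + (-2)(3^4)(-2) = 297.

297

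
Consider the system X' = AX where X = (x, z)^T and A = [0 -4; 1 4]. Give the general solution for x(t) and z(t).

x(t) = 2C_1e^(2t) + 2C_2te^(2t) + 3C_2e^(2t), z(t) = -C_1e^(2t) - C_2te^(2t) - 2C_2e^(2t)

Coefficient matrix A = [[0, -4], [1, 4]].
Characteristic polynomial det(A - λI) = λ^2 - 4λ + 4 = 0.
Single eigenvalue λ = 2 with algebraic multiplicity 2.
Eigenvector v = (2,-1); generalized eigenvector w with (A-λI)w=v is (3,-2).
General solution: e^(2t)[C_1·v + C_2·(t·v + w)].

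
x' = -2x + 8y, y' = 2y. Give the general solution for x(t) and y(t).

Coefficient matrix A = [[-2, 8], [0, 2]].
Characteristic polynomial det(A - λI) = λ^2 - 4 = 0.
Eigenvalues λ = 2, -2.
For λ=2: (A-λI) row 1 is [-4, 8], so an eigenvector is (-2, -1).
For λ=-2: (A-λI) row 1 is [0, 8], so an eigenvector is (-1, 0).
General solution: C_1e^(2t)(-2,-1) + C_2e^(-2t)(-1,0).

x(t) = -2C_1e^(2t) - C_2e^(-2t), y(t) = -C_1e^(2t)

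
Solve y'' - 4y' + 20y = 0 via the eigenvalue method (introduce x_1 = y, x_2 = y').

y(t) = c_1e^(2t)cos(4t) + c_2e^(2t)sin(4t)

Let x_1 = y, x_2 = y'. Then x_1' = x_2 and x_2' = -20x_1 + 4x_2.
A = [[0,1],[-20,4]]; det(A-λI) = λ^2 - 4λ + 20.
Eigenvalues λ = 2 ± 4i.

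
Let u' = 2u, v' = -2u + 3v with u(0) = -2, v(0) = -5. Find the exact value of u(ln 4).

A = [[2,0],[-2,3]]; eigenvalues λ = 2, 3.
Eigenvectors: (1,2) for λ=2, (0,1) for λ=3.
From the initial condition, c_1 = -2, c_2 = -1.
u(ln 4) = (-2)(4^2)(1) + (-1)(4^3)(0) = -32.

-32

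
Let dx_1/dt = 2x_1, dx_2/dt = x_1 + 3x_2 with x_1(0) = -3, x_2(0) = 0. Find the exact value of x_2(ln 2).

A = [[2,0],[1,3]]; eigenvalues λ = 3, 2.
Eigenvectors: (0,-1) for λ=3, (1,-1) for λ=2.
From the initial condition, c_1 = 3, c_2 = -3.
x_2(ln 2) = (3)(2^3)(-1) + (-3)(2^2)(-1) = -12.

-12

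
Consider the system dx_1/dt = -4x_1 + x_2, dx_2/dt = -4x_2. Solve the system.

x_1(t) = c_1e^(-4t) + c_2te^(-4t) + 3c_2e^(-4t), x_2(t) = c_2e^(-4t)

Coefficient matrix A = [[-4, 1], [0, -4]].
Characteristic polynomial det(A - λI) = λ^2 + 8λ + 16 = 0.
Single eigenvalue λ = -4 with algebraic multiplicity 2.
Eigenvector v = (1,0); generalized eigenvector w with (A-λI)w=v is (3,1).
General solution: e^(-4t)[c_1·v + c_2·(t·v + w)].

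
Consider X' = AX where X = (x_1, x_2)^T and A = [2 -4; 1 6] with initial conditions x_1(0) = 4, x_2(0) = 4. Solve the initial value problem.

Coefficient matrix A = [[2, -4], [1, 6]].
Characteristic polynomial det(A - λI) = λ^2 - 8λ + 16 = 0.
Single eigenvalue λ = 4 with algebraic multiplicity 2.
Eigenvector v = (2,-1); generalized eigenvector w with (A-λI)w=v is (3,-2).
General solution: e^(4t)[C_1·v + C_2·(t·v + w)].
Applying x_1(0)=4, x_2(0)=4 gives C_1=20, C_2=-12.

x_1(t) = -24te^(4t) + 4e^(4t), x_2(t) = 12te^(4t) + 4e^(4t)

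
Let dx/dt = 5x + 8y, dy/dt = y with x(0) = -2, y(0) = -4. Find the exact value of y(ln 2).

A = [[5,8],[0,1]]; eigenvalues λ = 1, 5.
Eigenvectors: (-2,1) for λ=1, (-1,0) for λ=5.
From the initial condition, c_1 = -4, c_2 = 10.
y(ln 2) = (-4)(2^1)(1) + (10)(2^5)(0) = -8.

-8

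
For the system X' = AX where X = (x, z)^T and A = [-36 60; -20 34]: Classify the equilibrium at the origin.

A = [[-36,60],[-20,34]]; det(A-λI) = λ^2 + 2λ - 24.
λ = -6, 4: opposite signs.

saddle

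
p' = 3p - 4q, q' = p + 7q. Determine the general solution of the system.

Coefficient matrix A = [[3, -4], [1, 7]].
Characteristic polynomial det(A - λI) = λ^2 - 10λ + 25 = 0.
Single eigenvalue λ = 5 with algebraic multiplicity 2.
Eigenvector v = (-2,1); generalized eigenvector w with (A-λI)w=v is (-1,1).
General solution: e^(5t)[c_1·v + c_2·(t·v + w)].

p(t) = -2c_1e^(5t) - 2c_2te^(5t) - c_2e^(5t), q(t) = c_1e^(5t) + c_2te^(5t) + c_2e^(5t)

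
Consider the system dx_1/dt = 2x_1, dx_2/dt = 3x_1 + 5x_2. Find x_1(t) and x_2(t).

x_1(t) = -c_2e^(2t), x_2(t) = c_1e^(5t) + c_2e^(2t)

Coefficient matrix A = [[2, 0], [3, 5]].
Characteristic polynomial det(A - λI) = λ^2 - 7λ + 10 = 0.
Eigenvalues λ = 5, 2.
For λ=5: (A-λI) row 1 is [-3, 0], so an eigenvector is (0, 1).
For λ=2: (A-λI) row 2 is [3, 3], so an eigenvector is (-1, 1).
General solution: c_1e^(5t)(0,1) + c_2e^(2t)(-1,1).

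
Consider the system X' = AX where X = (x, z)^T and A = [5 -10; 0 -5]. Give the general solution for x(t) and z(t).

Coefficient matrix A = [[5, -10], [0, -5]].
Characteristic polynomial det(A - λI) = λ^2 - 25 = 0.
Eigenvalues λ = 5, -5.
For λ=5: (A-λI) row 1 is [0, -10], so an eigenvector is (-1, 0).
For λ=-5: (A-λI) row 1 is [10, -10], so an eigenvector is (1, 1).
General solution: K_1e^(5t)(-1,0) + K_2e^(-5t)(1,1).

x(t) = -K_1e^(5t) + K_2e^(-5t), z(t) = K_2e^(-5t)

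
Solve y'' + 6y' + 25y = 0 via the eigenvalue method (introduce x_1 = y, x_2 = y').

Let x_1 = y, x_2 = y'. Then x_1' = x_2 and x_2' = -25x_1 - 6x_2.
A = [[0,1],[-25,-6]]; det(A-λI) = λ^2 + 6λ + 25.
Eigenvalues λ = -3 ± 4i.

y(t) = c_1e^(-3t)cos(4t) + c_2e^(-3t)sin(4t)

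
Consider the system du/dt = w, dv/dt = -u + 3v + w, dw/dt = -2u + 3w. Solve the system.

u(t) = c_1e^(t) - c_3e^(2t), v(t) = c_2e^(3t) + c_3e^(2t), w(t) = c_1e^(t) - 2c_3e^(2t)

Coefficient matrix A = [[0, 0, 1], [-1, 3, 1], [-2, 0, 3]].
det(A - λI) = 0 gives eigenvalues λ = 1, 3, 2.
For λ=1: eigenvector (1,0,1).
For λ=3: eigenvector (0,1,0).
For λ=2: eigenvector (-1,1,-2).
General solution: c_1e^(t)(1,0,1) + c_2e^(3t)(0,1,0) + c_3e^(2t)(-1,1,-2).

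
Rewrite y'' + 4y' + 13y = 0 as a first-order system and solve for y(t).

y(t) = C_1e^(-2t)cos(3t) + C_2e^(-2t)sin(3t)

Let x_1 = y, x_2 = y'. Then x_1' = x_2 and x_2' = -13x_1 - 4x_2.
A = [[0,1],[-13,-4]]; det(A-λI) = λ^2 + 4λ + 13.
Eigenvalues λ = -2 ± 3i.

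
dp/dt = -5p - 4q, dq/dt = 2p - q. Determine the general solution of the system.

Coefficient matrix A = [[-5, -4], [2, -1]].
Characteristic polynomial det(A - λI) = λ^2 + 6λ + 13 = 0.
Eigenvalues λ = -3 ± 2i (complex conjugate pair).
For λ=-3+2i: an eigenvector is (-1,1) - i(-1,0) = (-1 + i, 1).
A real fundamental pair from Re and Im of e^((-3+2i)t)v: X_1 = e^(-3t)(cos(2t)·(-1,1) + sin(2t)·(-1,0)), X_2 = e^(-3t)(sin(2t)·(-1,1) - cos(2t)·(-1,0)).
General solution: K_1X_1 + K_2X_2.

p(t) = -K_1e^(-3t)sin(2t) - K_1e^(-3t)cos(2t) - K_2e^(-3t)sin(2t) + K_2e^(-3t)cos(2t), q(t) = K_1e^(-3t)cos(2t) + K_2e^(-3t)sin(2t)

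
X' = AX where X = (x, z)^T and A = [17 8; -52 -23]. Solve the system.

Coefficient matrix A = [[17, 8], [-52, -23]].
Characteristic polynomial det(A - λI) = λ^2 + 6λ + 25 = 0.
Eigenvalues λ = -3 ± 4i (complex conjugate pair).
For λ=-3+4i: an eigenvector is (1,-2) - i(1,-3) = (1 - i, -2 + 3i).
A real fundamental pair from Re and Im of e^((-3+4i)t)v: X_1 = e^(-3t)(cos(4t)·(1,-2) + sin(4t)·(1,-3)), X_2 = e^(-3t)(sin(4t)·(1,-2) - cos(4t)·(1,-3)).
General solution: C_1X_1 + C_2X_2.

x(t) = C_1e^(-3t)sin(4t) + C_1e^(-3t)cos(4t) + C_2e^(-3t)sin(4t) - C_2e^(-3t)cos(4t), z(t) = -3C_1e^(-3t)sin(4t) - 2C_1e^(-3t)cos(4t) - 2C_2e^(-3t)sin(4t) + 3C_2e^(-3t)cos(4t)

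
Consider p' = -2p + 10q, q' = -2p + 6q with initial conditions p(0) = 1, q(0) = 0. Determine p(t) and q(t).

p(t) = -2e^(2t)sin(2t) + e^(2t)cos(2t), q(t) = -e^(2t)sin(2t)

Coefficient matrix A = [[-2, 10], [-2, 6]].
Characteristic polynomial det(A - λI) = λ^2 - 4λ + 8 = 0.
Eigenvalues λ = 2 ± 2i (complex conjugate pair).
For λ=2+2i: an eigenvector is (-2,-1) - i(-1,0) = (-2 + i, -1).
A real fundamental pair from Re and Im of e^((2+2i)t)v: X_1 = e^(2t)(cos(2t)·(-2,-1) + sin(2t)·(-1,0)), X_2 = e^(2t)(sin(2t)·(-2,-1) - cos(2t)·(-1,0)).
General solution: c_1X_1 + c_2X_2.
Applying p(0)=1, q(0)=0 gives c_1=0, c_2=1.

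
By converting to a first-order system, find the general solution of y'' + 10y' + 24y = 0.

Let x_1 = y, x_2 = y'. Then x_1' = x_2 and x_2' = -24x_1 - 10x_2.
A = [[0,1],[-24,-10]]; det(A-λI) = λ^2 + 10λ + 24.
Eigenvalues λ = -4, -6 with eigenvectors (1,-4), (1,-6).

y(t) = C_1e^(-4t) + C_2e^(-6t)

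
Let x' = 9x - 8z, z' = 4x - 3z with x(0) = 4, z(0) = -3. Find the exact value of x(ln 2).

428

A = [[9,-8],[4,-3]]; eigenvalues λ = 1, 5.
Eigenvectors: (-1,-1) for λ=1, (-2,-1) for λ=5.
From the initial condition, c_1 = 10, c_2 = -7.
x(ln 2) = (10)(2^1)(-1) + (-7)(2^5)(-2) = 428.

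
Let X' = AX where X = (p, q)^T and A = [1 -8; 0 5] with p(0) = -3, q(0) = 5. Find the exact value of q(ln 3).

A = [[1,-8],[0,5]]; eigenvalues λ = 1, 5.
Eigenvectors: (1,0) for λ=1, (-2,1) for λ=5.
From the initial condition, c_1 = 7, c_2 = 5.
q(ln 3) = (7)(3^1)(0) + (5)(3^5)(1) = 1215.

1215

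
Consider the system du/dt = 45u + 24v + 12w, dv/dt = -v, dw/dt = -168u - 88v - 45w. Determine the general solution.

Coefficient matrix A = [[45, 24, 12], [0, -1, 0], [-168, -88, -45]].
det(A - λI) = 0 gives eigenvalues λ = -3, -1, 3.
For λ=-3: eigenvector (1,0,-4).
For λ=-1: eigenvector (0,1,-2).
For λ=3: eigenvector (2,0,-7).
General solution: c_1e^(-3t)(1,0,-4) + c_2e^(-t)(0,1,-2) + c_3e^(3t)(2,0,-7).

u(t) = c_1e^(-3t) + 2c_3e^(3t), v(t) = c_2e^(-t), w(t) = -4c_1e^(-3t) - 2c_2e^(-t) - 7c_3e^(3t)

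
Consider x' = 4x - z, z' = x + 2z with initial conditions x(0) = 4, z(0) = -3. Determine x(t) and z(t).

Coefficient matrix A = [[4, -1], [1, 2]].
Characteristic polynomial det(A - λI) = λ^2 - 6λ + 9 = 0.
Single eigenvalue λ = 3 with algebraic multiplicity 2.
Eigenvector v = (1,1); generalized eigenvector w with (A-λI)w=v is (3,2).
General solution: e^(3t)[C_1·v + C_2·(t·v + w)].
Applying x(0)=4, z(0)=-3 gives C_1=-17, C_2=7.

x(t) = 7te^(3t) + 4e^(3t), z(t) = 7te^(3t) - 3e^(3t)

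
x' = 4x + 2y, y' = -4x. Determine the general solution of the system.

Coefficient matrix A = [[4, 2], [-4, 0]].
Characteristic polynomial det(A - λI) = λ^2 - 4λ + 8 = 0.
Eigenvalues λ = 2 ± 2i (complex conjugate pair).
For λ=2+2i: an eigenvector is (-1,1) - i(0,1) = (-1, 1 - i).
A real fundamental pair from Re and Im of e^((2+2i)t)v: X_1 = e^(2t)(cos(2t)·(-1,1) + sin(2t)·(0,1)), X_2 = e^(2t)(sin(2t)·(-1,1) - cos(2t)·(0,1)).
General solution: K_1X_1 + K_2X_2.

x(t) = -K_1e^(2t)cos(2t) - K_2e^(2t)sin(2t), y(t) = K_1e^(2t)sin(2t) + K_1e^(2t)cos(2t) + K_2e^(2t)sin(2t) - K_2e^(2t)cos(2t)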